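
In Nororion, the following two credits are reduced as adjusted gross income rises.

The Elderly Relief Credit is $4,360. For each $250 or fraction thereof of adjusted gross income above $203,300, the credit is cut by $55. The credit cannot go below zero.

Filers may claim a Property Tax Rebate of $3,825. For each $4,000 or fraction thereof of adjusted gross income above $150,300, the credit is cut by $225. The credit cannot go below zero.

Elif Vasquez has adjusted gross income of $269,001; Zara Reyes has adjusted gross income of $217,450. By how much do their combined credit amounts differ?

$1,225

Elif ($269,001): Elderly Relief Credit: income exceeds $203,300 by $65,701 → 263 increments × $55 = $14,465 ≥ base, so the credit is $0. Property Tax Rebate: income exceeds $150,300 by $118,701 → 30 increments × $225 = $6,750 ≥ base, so the credit is $0. total $0 + $0 = $0
Zara ($217,450): Elderly Relief Credit: income exceeds $203,300 by $14,150, which is 57 full-or-partial $250 increments; reduction = 57 × $55 = $3,135, leaving $1,225. Property Tax Rebate: income exceeds $150,300 by $67,150 → 17 increments × $225 = $3,825 ≥ base, so the credit is $0. total $1,225 + $0 = $1,225
Difference: |$0 − $1,225| = $1,225.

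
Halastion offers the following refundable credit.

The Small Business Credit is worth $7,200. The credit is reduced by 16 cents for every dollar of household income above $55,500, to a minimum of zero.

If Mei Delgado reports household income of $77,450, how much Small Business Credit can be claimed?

Small Business Credit: 16% of the $21,950 excess over $55,500 is $3,512; credit = $7,200 − $3,512 = $3,688.

$3,688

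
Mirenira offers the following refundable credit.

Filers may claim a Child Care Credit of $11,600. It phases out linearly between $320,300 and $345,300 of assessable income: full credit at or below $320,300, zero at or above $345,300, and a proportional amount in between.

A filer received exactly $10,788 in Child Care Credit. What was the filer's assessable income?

$10,788 is 10,788/11,600 of the full $11,600, so 812/11,600 of the $25,000 range has been used: income = $320,300 + $25,000 × 812/11,600 = $322,050.

$322,050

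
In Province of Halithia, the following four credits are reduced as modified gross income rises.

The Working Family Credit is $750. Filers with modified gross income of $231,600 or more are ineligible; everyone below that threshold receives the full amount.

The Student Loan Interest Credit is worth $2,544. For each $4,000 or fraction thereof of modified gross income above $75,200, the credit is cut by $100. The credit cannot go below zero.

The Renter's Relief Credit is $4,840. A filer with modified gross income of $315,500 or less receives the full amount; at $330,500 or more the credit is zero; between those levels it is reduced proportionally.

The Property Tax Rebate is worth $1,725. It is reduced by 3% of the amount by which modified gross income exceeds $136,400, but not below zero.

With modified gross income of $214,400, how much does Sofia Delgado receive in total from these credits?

Working Family Credit: $214,400 is below the $231,600 cutoff, so the full $750 applies.
Student Loan Interest Credit: income exceeds $75,200 by $139,200 → 35 increments × $100 = $3,500 ≥ base, so the credit is $0.
Renter's Relief Credit: $214,400 is at or below the $315,500 threshold, so the full $4,840 applies.
Property Tax Rebate: 3% of the $78,000 excess over $136,400 is $2,340 ≥ base, so the credit is $0.
Total: $750 + $0 + $4,840 + $0 = $5,590.

$5,590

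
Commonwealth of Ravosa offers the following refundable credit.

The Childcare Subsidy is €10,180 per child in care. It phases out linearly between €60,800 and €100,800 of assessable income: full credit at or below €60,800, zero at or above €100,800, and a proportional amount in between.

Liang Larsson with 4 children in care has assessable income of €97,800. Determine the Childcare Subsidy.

€3,054

Childcare Subsidy: base = 4 × €10,180 = €40,720. €97,800 is €37,000 into a €40,000 phase-out range, leaving 3,000/40,000 of the credit: €40,720 × 3,000/40,000 = €3,054.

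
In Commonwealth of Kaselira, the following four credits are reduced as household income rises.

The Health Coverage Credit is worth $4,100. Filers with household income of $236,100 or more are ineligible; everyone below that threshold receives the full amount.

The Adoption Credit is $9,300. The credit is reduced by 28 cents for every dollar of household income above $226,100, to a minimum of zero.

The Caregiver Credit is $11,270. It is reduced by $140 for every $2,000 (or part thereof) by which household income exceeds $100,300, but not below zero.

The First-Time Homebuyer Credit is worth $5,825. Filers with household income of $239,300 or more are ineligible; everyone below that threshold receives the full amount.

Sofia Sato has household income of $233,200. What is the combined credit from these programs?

$19,127

Health Coverage Credit: $233,200 is below the $236,100 cutoff, so the full $4,100 applies.
Adoption Credit: 28% of the $7,100 excess over $226,100 is $1,988; credit = $9,300 − $1,988 = $7,312.
Caregiver Credit: income exceeds $100,300 by $132,900, which is 67 full-or-partial $2,000 increments; reduction = 67 × $140 = $9,380, leaving $1,890.
First-Time Homebuyer Credit: $233,200 is below the $239,300 cutoff, so the full $5,825 applies.
Total: $4,100 + $7,312 + $1,890 + $5,825 = $19,127.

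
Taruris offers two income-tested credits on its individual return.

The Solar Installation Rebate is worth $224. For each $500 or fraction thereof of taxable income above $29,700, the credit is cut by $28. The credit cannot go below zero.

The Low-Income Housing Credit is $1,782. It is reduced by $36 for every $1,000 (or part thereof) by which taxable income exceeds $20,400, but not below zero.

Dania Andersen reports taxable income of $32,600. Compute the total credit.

$1,370

Solar Installation Rebate: income exceeds $29,700 by $2,900, which is 6 full-or-partial $500 increments; reduction = 6 × $28 = $168, leaving $56.
Low-Income Housing Credit: income exceeds $20,400 by $12,200, which is 13 full-or-partial $1,000 increments; reduction = 13 × $36 = $468, leaving $1,314.
Total: $56 + $1,314 = $1,370.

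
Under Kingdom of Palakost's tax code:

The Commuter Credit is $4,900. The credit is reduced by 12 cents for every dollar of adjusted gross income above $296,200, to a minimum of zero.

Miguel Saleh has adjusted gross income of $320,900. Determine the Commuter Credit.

$1,936

Commuter Credit: 12% of the $24,700 excess over $296,200 is $2,964; credit = $4,900 − $2,964 = $1,936.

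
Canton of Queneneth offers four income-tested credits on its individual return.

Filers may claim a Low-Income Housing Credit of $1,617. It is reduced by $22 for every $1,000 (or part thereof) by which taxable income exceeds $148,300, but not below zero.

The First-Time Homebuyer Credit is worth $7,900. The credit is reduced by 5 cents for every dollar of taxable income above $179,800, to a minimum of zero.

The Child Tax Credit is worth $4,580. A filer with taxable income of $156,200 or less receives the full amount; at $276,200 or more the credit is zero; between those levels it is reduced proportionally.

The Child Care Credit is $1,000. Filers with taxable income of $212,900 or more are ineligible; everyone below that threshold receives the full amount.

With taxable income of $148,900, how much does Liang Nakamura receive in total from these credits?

Low-Income Housing Credit: income exceeds $148,300 by $600, which is 1 full-or-partial $1,000 increment; reduction = 1 × $22 = $22, leaving $1,595.
First-Time Homebuyer Credit: $148,900 is at or below the $179,800 threshold, so the full $7,900 applies.
Child Tax Credit: $148,900 is at or below the $156,200 threshold, so the full $4,580 applies.
Child Care Credit: $148,900 is below the $212,900 cutoff, so the full $1,000 applies.
Total: $1,595 + $7,900 + $4,580 + $1,000 = $15,075.

$15,075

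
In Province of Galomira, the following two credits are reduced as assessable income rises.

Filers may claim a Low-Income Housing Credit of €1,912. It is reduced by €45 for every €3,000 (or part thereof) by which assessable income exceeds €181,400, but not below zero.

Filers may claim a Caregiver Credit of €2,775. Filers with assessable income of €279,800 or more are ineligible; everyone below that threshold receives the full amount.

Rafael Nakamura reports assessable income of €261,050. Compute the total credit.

Low-Income Housing Credit: income exceeds €181,400 by €79,650, which is 27 full-or-partial €3,000 increments; reduction = 27 × €45 = €1,215, leaving €697.
Caregiver Credit: €261,050 is below the €279,800 cutoff, so the full €2,775 applies.
Total: €697 + €2,775 = €3,472.

€3,472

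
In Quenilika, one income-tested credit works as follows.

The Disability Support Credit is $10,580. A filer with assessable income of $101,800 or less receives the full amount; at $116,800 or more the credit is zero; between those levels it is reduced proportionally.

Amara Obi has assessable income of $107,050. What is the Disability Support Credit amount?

Disability Support Credit: $107,050 is $5,250 into a $15,000 phase-out range, leaving 9,750/15,000 of the credit: $10,580 × 9,750/15,000 = $6,877.

$6,877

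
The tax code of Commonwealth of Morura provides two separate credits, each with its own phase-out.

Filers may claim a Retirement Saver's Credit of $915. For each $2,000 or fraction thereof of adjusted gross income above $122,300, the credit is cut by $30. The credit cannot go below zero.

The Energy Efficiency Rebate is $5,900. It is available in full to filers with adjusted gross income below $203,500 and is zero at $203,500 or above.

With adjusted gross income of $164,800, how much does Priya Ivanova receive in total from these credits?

Retirement Saver's Credit: income exceeds $122,300 by $42,500, which is 22 full-or-partial $2,000 increments; reduction = 22 × $30 = $660, leaving $255.
Energy Efficiency Rebate: $164,800 is below the $203,500 cutoff, so the full $5,900 applies.
Total: $255 + $5,900 = $6,155.

$6,155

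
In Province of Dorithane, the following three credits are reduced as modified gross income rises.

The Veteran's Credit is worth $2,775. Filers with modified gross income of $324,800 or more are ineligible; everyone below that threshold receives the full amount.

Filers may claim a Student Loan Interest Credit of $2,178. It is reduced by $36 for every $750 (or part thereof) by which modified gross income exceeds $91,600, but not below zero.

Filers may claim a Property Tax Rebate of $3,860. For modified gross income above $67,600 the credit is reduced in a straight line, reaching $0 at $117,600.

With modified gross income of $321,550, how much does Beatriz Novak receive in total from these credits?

Veteran's Credit: $321,550 is below the $324,800 cutoff, so the full $2,775 applies.
Student Loan Interest Credit: income exceeds $91,600 by $229,950 → 307 increments × $36 = $11,052 ≥ base, so the credit is $0.
Property Tax Rebate: $321,550 is at or above $117,600, so the credit is $0.
Total: $2,775 + $0 + $0 = $2,775.

$2,775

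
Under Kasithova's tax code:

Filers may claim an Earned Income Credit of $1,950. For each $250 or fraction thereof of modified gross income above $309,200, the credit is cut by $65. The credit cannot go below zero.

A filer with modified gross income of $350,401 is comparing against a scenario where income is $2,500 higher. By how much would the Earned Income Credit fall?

At $350,401 — income exceeds $309,200 by $41,201 → 165 increments × $65 = $10,725 ≥ base, so the credit is $0.
At $352,901 — income exceeds $309,200 by $43,701 → 175 increments × $65 = $11,375 ≥ base, so the credit is $0.
Lost: $0 − $0 = $0.

$0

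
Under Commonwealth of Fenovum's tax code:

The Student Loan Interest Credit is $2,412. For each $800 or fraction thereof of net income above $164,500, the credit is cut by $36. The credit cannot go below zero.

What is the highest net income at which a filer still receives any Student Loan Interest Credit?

$217,300

After 66 increments the reduction is 66 × $36 = $2,376, leaving $36; one more increment wipes it out. Increment 66 ends at excess 66 × $800 = $52,800, so the highest qualifying income is $164,500 + $52,800 = $217,300.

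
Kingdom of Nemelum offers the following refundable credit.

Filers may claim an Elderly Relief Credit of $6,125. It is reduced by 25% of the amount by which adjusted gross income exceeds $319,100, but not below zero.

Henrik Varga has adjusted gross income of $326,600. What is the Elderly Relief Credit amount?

$4,250

Elderly Relief Credit: 25% of the $7,500 excess over $319,100 is $1,875; credit = $6,125 − $1,875 = $4,250.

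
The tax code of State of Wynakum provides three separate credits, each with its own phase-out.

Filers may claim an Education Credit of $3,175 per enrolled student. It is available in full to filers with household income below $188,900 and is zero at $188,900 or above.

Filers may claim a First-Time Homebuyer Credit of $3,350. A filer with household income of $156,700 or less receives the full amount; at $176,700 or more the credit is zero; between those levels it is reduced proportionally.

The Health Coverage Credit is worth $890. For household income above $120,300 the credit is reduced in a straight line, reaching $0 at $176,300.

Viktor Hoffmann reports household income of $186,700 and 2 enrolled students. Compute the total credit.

Education Credit: base = 2 × $3,175 = $6,350. $186,700 is below the $188,900 cutoff, so the full $6,350 applies.
First-Time Homebuyer Credit: $186,700 is at or above $176,700, so the credit is $0.
Health Coverage Credit: $186,700 is at or above $176,300, so the credit is $0.
Total: $6,350 + $0 + $0 = $6,350.

$6,350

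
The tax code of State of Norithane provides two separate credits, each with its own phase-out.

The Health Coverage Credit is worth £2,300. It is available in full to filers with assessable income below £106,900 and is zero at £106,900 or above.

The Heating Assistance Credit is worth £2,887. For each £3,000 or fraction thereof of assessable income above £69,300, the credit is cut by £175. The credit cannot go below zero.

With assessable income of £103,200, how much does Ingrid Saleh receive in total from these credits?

Health Coverage Credit: £103,200 is below the £106,900 cutoff, so the full £2,300 applies.
Heating Assistance Credit: income exceeds £69,300 by £33,900, which is 12 full-or-partial £3,000 increments; reduction = 12 × £175 = £2,100, leaving £787.
Total: £2,300 + £787 = £3,087.

£3,087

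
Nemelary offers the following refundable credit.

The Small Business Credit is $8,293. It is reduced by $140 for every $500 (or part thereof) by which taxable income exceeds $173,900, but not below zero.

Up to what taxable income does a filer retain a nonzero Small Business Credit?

After 59 increments the reduction is 59 × $140 = $8,260, leaving $33; one more increment wipes it out. Increment 59 ends at excess 59 × $500 = $29,500, so the highest qualifying income is $173,900 + $29,500 = $203,400.

$203,400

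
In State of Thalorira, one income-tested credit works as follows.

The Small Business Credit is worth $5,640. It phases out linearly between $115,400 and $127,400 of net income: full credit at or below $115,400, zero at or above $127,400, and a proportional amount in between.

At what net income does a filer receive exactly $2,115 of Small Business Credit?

$2,115 is 2,115/5,640 of the full $5,640, so 3,525/5,640 of the $12,000 range has been used: income = $115,400 + $12,000 × 3,525/5,640 = $122,900.

$122,900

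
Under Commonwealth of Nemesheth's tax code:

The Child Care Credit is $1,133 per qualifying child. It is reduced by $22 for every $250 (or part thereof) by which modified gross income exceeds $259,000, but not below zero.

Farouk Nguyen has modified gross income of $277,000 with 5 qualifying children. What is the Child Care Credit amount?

Child Care Credit: base = 5 × $1,133 = $5,665. income exceeds $259,000 by $18,000, which is 72 full-or-partial $250 increments; reduction = 72 × $22 = $1,584, leaving $4,081.

$4,081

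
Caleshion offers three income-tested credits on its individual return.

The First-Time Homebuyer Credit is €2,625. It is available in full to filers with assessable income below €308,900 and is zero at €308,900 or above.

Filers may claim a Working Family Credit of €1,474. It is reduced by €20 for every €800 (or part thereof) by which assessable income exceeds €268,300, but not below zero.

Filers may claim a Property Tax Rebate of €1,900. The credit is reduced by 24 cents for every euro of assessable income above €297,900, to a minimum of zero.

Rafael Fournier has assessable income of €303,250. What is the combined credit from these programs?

First-Time Homebuyer Credit: €303,250 is below the €308,900 cutoff, so the full €2,625 applies.
Working Family Credit: income exceeds €268,300 by €34,950, which is 44 full-or-partial €800 increments; reduction = 44 × €20 = €880, leaving €594.
Property Tax Rebate: 24% of the €5,350 excess over €297,900 is €1,284; credit = €1,900 − €1,284 = €616.
Total: €2,625 + €594 + €616 = €3,835.

€3,835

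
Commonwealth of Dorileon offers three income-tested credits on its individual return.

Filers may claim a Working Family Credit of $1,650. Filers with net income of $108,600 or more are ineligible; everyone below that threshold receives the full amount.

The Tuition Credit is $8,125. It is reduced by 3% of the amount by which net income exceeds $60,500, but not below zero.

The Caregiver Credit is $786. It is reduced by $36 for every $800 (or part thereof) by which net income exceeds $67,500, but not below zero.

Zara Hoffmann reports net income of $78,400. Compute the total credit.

Working Family Credit: $78,400 is below the $108,600 cutoff, so the full $1,650 applies.
Tuition Credit: 3% of the $17,900 excess over $60,500 is $537; credit = $8,125 − $537 = $7,588.
Caregiver Credit: income exceeds $67,500 by $10,900, which is 14 full-or-partial $800 increments; reduction = 14 × $36 = $504, leaving $282.
Total: $1,650 + $7,588 + $282 = $9,520.

$9,520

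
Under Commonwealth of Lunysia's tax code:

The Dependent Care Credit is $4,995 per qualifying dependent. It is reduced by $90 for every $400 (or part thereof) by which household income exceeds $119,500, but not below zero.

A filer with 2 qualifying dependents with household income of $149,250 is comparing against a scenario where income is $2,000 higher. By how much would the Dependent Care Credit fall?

At $149,250 — base = 2 × $4,995 = $9,990. income exceeds $119,500 by $29,750, which is 75 full-or-partial $400 increments; reduction = 75 × $90 = $6,750, leaving $3,240.
At $151,250 — base = 2 × $4,995 = $9,990. income exceeds $119,500 by $31,750, which is 80 full-or-partial $400 increments; reduction = 80 × $90 = $7,200, leaving $2,790.
Lost: $3,240 − $2,790 = $450.

$450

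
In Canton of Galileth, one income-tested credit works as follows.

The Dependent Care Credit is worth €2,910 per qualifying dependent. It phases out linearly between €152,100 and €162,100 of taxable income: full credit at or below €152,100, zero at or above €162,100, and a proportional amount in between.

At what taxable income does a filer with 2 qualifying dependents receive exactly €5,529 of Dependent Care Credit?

Full credit = 2 × €2,910 = €5,820.
€5,529 is 5,529/5,820 of the full €5,820, so 291/5,820 of the €10,000 range has been used: income = €152,100 + €10,000 × 291/5,820 = €152,600.

€152,600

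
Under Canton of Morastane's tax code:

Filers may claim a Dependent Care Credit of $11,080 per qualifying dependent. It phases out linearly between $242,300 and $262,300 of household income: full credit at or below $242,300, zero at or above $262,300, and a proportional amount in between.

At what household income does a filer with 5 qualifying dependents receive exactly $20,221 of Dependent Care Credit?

$255,000

Full credit = 5 × $11,080 = $55,400.
$20,221 is 20,221/55,400 of the full $55,400, so 35,179/55,400 of the $20,000 range has been used: income = $242,300 + $20,000 × 35,179/55,400 = $255,000.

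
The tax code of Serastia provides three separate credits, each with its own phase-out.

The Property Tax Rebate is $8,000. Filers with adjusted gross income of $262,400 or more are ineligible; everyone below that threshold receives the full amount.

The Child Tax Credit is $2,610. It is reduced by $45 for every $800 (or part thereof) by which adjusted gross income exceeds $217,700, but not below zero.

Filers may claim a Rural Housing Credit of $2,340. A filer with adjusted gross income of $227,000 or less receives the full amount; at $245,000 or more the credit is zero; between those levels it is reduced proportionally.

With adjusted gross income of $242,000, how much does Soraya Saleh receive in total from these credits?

$9,605

Property Tax Rebate: $242,000 is below the $262,400 cutoff, so the full $8,000 applies.
Child Tax Credit: income exceeds $217,700 by $24,300, which is 31 full-or-partial $800 increments; reduction = 31 × $45 = $1,395, leaving $1,215.
Rural Housing Credit: $242,000 is $15,000 into a $18,000 phase-out range, leaving 3,000/18,000 of the credit: $2,340 × 3,000/18,000 = $390.
Total: $8,000 + $1,215 + $390 = $9,605.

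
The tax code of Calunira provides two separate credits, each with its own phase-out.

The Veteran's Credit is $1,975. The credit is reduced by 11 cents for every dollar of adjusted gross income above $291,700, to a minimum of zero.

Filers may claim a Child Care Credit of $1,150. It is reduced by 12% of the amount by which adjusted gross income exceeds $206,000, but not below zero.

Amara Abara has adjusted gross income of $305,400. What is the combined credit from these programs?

$468

Veteran's Credit: 11% of the $13,700 excess over $291,700 is $1,507; credit = $1,975 − $1,507 = $468.
Child Care Credit: 12% of the $99,400 excess over $206,000 is $11,928 ≥ base, so the credit is $0.
Total: $468 + $0 = $468.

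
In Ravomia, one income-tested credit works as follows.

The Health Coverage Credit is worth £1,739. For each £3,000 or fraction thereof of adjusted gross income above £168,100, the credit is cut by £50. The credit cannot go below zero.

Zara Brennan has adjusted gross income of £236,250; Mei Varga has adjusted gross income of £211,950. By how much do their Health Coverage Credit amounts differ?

£400

Zara (£236,250): Health Coverage Credit: income exceeds £168,100 by £68,150, which is 23 full-or-partial £3,000 increments; reduction = 23 × £50 = £1,150, leaving £589.
Mei (£211,950): Health Coverage Credit: income exceeds £168,100 by £43,850, which is 15 full-or-partial £3,000 increments; reduction = 15 × £50 = £750, leaving £989.
Difference: |£589 − £989| = £400.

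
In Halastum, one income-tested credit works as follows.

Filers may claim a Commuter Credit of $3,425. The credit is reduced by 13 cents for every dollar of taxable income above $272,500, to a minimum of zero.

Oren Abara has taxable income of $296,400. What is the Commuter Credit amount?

Commuter Credit: 13% of the $23,900 excess over $272,500 is $3,107; credit = $3,425 − $3,107 = $318.

$318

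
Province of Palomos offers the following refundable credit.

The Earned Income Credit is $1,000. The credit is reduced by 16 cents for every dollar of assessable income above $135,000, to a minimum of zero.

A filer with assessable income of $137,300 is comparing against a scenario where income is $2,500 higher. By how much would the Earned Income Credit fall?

$400

At $137,300 — 16% of the $2,300 excess over $135,000 is $368; credit = $1,000 − $368 = $632.
At $139,800 — 16% of the $4,800 excess over $135,000 is $768; credit = $1,000 − $768 = $232.
Lost: $632 − $232 = $400.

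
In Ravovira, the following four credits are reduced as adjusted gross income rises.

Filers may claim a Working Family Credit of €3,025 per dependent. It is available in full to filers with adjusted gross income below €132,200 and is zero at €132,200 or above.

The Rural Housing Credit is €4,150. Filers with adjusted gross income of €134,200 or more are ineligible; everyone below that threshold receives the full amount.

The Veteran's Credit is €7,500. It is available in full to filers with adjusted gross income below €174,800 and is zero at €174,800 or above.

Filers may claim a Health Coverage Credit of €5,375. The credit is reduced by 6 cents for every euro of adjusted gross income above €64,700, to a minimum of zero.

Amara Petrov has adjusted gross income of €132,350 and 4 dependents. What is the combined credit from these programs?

€12,966

Working Family Credit: base = 4 × €3,025 = €12,100. €132,350 meets or exceeds the €132,200 cutoff, so the credit is €0.
Rural Housing Credit: €132,350 is below the €134,200 cutoff, so the full €4,150 applies.
Veteran's Credit: €132,350 is below the €174,800 cutoff, so the full €7,500 applies.
Health Coverage Credit: 6% of the €67,650 excess over €64,700 is €4,059; credit = €5,375 − €4,059 = €1,316.
Total: €0 + €4,150 + €7,500 + €1,316 = €12,966.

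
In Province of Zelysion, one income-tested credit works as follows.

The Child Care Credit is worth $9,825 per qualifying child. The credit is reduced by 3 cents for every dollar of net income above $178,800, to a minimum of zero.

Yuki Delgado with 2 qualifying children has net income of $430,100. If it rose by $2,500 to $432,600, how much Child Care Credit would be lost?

$75

At $430,100 — base = 2 × $9,825 = $19,650. 3% of the $251,300 excess over $178,800 is $7,539; credit = $19,650 − $7,539 = $12,111.
At $432,600 — base = 2 × $9,825 = $19,650. 3% of the $253,800 excess over $178,800 is $7,614; credit = $19,650 − $7,614 = $12,036.
Lost: $12,111 − $12,036 = $75.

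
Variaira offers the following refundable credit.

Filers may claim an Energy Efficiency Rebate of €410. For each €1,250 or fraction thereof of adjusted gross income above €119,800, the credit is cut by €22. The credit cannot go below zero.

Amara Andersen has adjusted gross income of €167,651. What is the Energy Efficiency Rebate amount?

Energy Efficiency Rebate: income exceeds €119,800 by €47,851 → 39 increments × €22 = €858 ≥ base, so the credit is €0.

€0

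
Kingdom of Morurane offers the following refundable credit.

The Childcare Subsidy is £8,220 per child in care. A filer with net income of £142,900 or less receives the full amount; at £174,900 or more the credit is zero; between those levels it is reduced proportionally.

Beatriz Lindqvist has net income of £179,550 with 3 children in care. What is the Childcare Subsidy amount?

£0

Childcare Subsidy: base = 3 × £8,220 = £24,660. £179,550 is at or above £174,900, so the credit is £0.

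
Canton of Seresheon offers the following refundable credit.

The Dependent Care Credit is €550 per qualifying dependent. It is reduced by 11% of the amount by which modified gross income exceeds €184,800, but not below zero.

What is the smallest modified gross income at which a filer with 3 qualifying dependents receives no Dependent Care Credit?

Full credit = 3 × €550 = €1,650.
The credit falls by 11% of each euro above €184,800, so it reaches zero when the excess is €1,650 / 11% = €15,000: income = €184,800 + €15,000 = €199,800.

€199,800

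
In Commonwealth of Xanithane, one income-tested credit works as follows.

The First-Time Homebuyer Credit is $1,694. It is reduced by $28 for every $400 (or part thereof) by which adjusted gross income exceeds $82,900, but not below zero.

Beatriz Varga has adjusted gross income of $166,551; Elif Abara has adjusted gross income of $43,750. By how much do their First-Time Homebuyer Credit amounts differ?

$1,694

Beatriz ($166,551): First-Time Homebuyer Credit: income exceeds $82,900 by $83,651 → 210 increments × $28 = $5,880 ≥ base, so the credit is $0.
Elif ($43,750): First-Time Homebuyer Credit: $43,750 is at or below the $82,900 threshold, so the full $1,694 applies.
Difference: |$0 − $1,694| = $1,694.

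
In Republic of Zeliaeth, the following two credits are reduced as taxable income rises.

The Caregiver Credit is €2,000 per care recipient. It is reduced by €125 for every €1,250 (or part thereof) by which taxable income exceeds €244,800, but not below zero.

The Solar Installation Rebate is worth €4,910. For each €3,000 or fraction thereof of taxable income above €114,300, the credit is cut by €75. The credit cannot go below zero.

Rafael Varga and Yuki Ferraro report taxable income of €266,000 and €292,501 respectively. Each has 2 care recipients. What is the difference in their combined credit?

Rafael (€266,000): Caregiver Credit: base = 2 × €2,000 = €4,000. income exceeds €244,800 by €21,200, which is 17 full-or-partial €1,250 increments; reduction = 17 × €125 = €2,125, leaving €1,875. Solar Installation Rebate: income exceeds €114,300 by €151,700, which is 51 full-or-partial €3,000 increments; reduction = 51 × €75 = €3,825, leaving €1,085. total €1,875 + €1,085 = €2,960
Yuki (€292,501): Caregiver Credit: base = 2 × €2,000 = €4,000. income exceeds €244,800 by €47,701 → 39 increments × €125 = €4,875 ≥ base, so the credit is €0. Solar Installation Rebate: income exceeds €114,300 by €178,201, which is 60 full-or-partial €3,000 increments; reduction = 60 × €75 = €4,500, leaving €410. total €0 + €410 = €410
Difference: |€2,960 − €410| = €2,550.

€2,550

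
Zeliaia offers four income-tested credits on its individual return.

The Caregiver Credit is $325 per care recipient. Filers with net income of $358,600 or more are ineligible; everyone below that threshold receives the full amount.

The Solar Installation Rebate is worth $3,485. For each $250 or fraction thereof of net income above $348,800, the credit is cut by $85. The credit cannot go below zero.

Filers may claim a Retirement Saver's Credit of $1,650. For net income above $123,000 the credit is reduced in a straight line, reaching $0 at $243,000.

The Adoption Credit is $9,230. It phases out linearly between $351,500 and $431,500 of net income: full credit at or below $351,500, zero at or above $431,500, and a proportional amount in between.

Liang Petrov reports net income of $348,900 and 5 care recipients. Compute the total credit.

$14,255

Caregiver Credit: base = 5 × $325 = $1,625. $348,900 is below the $358,600 cutoff, so the full $1,625 applies.
Solar Installation Rebate: income exceeds $348,800 by $100, which is 1 full-or-partial $250 increment; reduction = 1 × $85 = $85, leaving $3,400.
Retirement Saver's Credit: $348,900 is at or above $243,000, so the credit is $0.
Adoption Credit: $348,900 is at or below the $351,500 threshold, so the full $9,230 applies.
Total: $1,625 + $3,400 + $0 + $9,230 = $14,255.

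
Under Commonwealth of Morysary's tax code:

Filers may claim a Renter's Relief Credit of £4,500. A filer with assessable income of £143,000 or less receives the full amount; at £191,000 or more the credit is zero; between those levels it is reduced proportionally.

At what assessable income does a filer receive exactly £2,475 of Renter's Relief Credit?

£2,475 is 2,475/4,500 of the full £4,500, so 2,025/4,500 of the £48,000 range has been used: income = £143,000 + £48,000 × 2,025/4,500 = £164,600.

£164,600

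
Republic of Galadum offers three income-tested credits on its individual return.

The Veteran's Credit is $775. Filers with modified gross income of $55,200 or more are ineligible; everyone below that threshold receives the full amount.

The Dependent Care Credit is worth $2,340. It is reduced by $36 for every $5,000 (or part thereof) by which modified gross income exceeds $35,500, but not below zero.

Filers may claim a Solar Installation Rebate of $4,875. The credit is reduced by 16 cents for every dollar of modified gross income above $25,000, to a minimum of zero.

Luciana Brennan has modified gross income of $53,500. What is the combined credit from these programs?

$3,286

Veteran's Credit: $53,500 is below the $55,200 cutoff, so the full $775 applies.
Dependent Care Credit: income exceeds $35,500 by $18,000, which is 4 full-or-partial $5,000 increments; reduction = 4 × $36 = $144, leaving $2,196.
Solar Installation Rebate: 16% of the $28,500 excess over $25,000 is $4,560; credit = $4,875 − $4,560 = $315.
Total: $775 + $2,196 + $315 = $3,286.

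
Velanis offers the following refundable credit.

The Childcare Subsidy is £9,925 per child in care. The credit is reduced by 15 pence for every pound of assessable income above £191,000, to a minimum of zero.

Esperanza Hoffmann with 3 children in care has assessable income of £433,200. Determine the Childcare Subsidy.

£0

Childcare Subsidy: base = 3 × £9,925 = £29,775. 15% of the £242,200 excess over £191,000 is £36,330 ≥ base, so the credit is £0.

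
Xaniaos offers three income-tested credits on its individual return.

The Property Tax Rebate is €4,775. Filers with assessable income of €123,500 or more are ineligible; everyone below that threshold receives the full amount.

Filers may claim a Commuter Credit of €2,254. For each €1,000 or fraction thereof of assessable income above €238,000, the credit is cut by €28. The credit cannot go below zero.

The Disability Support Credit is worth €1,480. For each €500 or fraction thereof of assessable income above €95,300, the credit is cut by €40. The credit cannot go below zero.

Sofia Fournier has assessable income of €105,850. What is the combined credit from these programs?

€7,629

Property Tax Rebate: €105,850 is below the €123,500 cutoff, so the full €4,775 applies.
Commuter Credit: €105,850 is at or below the €238,000 threshold, so the full €2,254 applies.
Disability Support Credit: income exceeds €95,300 by €10,550, which is 22 full-or-partial €500 increments; reduction = 22 × €40 = €880, leaving €600.
Total: €4,775 + €2,254 + €600 = €7,629.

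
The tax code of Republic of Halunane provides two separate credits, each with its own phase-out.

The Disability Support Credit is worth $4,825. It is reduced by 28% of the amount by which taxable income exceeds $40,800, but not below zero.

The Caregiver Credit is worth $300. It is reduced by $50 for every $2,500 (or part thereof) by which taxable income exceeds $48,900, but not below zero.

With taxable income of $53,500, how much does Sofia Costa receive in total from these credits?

Disability Support Credit: 28% of the $12,700 excess over $40,800 is $3,556; credit = $4,825 − $3,556 = $1,269.
Caregiver Credit: income exceeds $48,900 by $4,600, which is 2 full-or-partial $2,500 increments; reduction = 2 × $50 = $100, leaving $200.
Total: $1,269 + $200 = $1,469.

$1,469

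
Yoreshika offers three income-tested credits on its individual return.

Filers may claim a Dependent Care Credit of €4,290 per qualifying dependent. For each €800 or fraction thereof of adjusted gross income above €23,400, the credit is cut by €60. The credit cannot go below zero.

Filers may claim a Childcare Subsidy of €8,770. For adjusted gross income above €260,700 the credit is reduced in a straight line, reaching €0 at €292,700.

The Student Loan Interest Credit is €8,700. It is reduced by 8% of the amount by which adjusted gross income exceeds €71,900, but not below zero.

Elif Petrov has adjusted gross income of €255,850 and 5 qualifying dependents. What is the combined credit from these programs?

Dependent Care Credit: base = 5 × €4,290 = €21,450. income exceeds €23,400 by €232,450, which is 291 full-or-partial €800 increments; reduction = 291 × €60 = €17,460, leaving €3,990.
Childcare Subsidy: €255,850 is at or below the €260,700 threshold, so the full €8,770 applies.
Student Loan Interest Credit: 8% of the €183,950 excess over €71,900 is €14,716 ≥ base, so the credit is €0.
Total: €3,990 + €8,770 + €0 = €12,760.

€12,760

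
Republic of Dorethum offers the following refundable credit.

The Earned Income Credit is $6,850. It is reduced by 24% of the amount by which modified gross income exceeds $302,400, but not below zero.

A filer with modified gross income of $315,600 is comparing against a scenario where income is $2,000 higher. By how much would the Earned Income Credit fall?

At $315,600 — 24% of the $13,200 excess over $302,400 is $3,168; credit = $6,850 − $3,168 = $3,682.
At $317,600 — 24% of the $15,200 excess over $302,400 is $3,648; credit = $6,850 − $3,648 = $3,202.
Lost: $3,682 − $3,202 = $480.

$480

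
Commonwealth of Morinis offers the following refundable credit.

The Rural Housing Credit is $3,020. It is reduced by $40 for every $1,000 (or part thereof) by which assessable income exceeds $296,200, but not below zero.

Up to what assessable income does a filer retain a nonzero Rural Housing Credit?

$371,200

After 75 increments the reduction is 75 × $40 = $3,000, leaving $20; one more increment wipes it out. Increment 75 ends at excess 75 × $1,000 = $75,000, so the highest qualifying income is $296,200 + $75,000 = $371,200.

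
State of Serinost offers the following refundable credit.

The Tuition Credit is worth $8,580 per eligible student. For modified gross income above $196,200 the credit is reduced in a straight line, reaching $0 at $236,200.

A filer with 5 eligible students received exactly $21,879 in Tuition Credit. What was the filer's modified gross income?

$215,800

Full credit = 5 × $8,580 = $42,900.
$21,879 is 21,879/42,900 of the full $42,900, so 21,021/42,900 of the $40,000 range has been used: income = $196,200 + $40,000 × 21,021/42,900 = $215,800.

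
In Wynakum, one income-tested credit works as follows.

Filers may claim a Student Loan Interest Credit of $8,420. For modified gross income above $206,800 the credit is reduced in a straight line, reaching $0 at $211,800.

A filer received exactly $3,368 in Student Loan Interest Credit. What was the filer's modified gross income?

$3,368 is 3,368/8,420 of the full $8,420, so 5,052/8,420 of the $5,000 range has been used: income = $206,800 + $5,000 × 5,052/8,420 = $209,800.

$209,800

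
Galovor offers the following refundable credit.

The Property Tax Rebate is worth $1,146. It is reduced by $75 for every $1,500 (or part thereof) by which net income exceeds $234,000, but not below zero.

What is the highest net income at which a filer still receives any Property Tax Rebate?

After 15 increments the reduction is 15 × $75 = $1,125, leaving $21; one more increment wipes it out. Increment 15 ends at excess 15 × $1,500 = $22,500, so the highest qualifying income is $234,000 + $22,500 = $256,500.

$256,500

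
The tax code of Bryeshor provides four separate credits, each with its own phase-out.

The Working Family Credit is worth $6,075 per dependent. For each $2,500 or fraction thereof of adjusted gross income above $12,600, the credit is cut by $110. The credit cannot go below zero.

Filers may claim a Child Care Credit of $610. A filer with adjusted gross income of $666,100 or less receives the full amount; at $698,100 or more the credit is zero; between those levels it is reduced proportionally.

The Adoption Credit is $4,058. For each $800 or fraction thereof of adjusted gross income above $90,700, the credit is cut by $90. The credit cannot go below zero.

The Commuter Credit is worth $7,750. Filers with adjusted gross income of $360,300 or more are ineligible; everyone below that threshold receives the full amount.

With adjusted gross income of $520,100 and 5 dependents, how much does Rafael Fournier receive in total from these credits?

$8,655

Working Family Credit: base = 5 × $6,075 = $30,375. income exceeds $12,600 by $507,500, which is 203 full-or-partial $2,500 increments; reduction = 203 × $110 = $22,330, leaving $8,045.
Child Care Credit: $520,100 is at or below the $666,100 threshold, so the full $610 applies.
Adoption Credit: income exceeds $90,700 by $429,400 → 537 increments × $90 = $48,330 ≥ base, so the credit is $0.
Commuter Credit: $520,100 meets or exceeds the $360,300 cutoff, so the credit is $0.
Total: $8,045 + $610 + $0 + $0 = $8,655.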